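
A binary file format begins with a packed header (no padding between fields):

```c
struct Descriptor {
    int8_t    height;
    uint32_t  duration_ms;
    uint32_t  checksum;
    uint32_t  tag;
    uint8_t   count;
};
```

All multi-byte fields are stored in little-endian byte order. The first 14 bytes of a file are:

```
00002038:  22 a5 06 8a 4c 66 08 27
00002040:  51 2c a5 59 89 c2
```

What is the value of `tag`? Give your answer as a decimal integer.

2304353580

`tag` follows `height` (1 B), `duration_ms` (4 B), `checksum` (4 B), so it starts at offset 1 + 4 + 4 = 9 and occupies 4 bytes.
Bytes at offsets 9..12: 2C A5 59 89.
In little-endian order the low byte comes first in memory.
Reassemble most-significant byte first: 89 59 A5 2C → 0x8959A52C.
0x8959A52C = 2304353580.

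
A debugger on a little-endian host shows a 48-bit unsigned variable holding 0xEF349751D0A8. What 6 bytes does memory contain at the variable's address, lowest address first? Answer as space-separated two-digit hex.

Split into bytes (most-significant first): EF 34 97 51 D0 A8.
Little-endian stores the least-significant byte at the lowest address.
So at ascending addresses the bytes are A8 D0 51 97 34 EF.

A8 D0 51 97 34 EF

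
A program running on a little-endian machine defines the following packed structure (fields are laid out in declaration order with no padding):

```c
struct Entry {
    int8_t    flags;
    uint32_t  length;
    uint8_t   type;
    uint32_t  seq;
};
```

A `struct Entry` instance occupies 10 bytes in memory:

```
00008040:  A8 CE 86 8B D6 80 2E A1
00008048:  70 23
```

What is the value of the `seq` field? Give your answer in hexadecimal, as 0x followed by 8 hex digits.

0x2370A12E

`seq` follows `flags` (1 B), `length` (4 B), `type` (1 B), so it starts at offset 1 + 4 + 1 = 6 and occupies 4 bytes.
Bytes at offsets 6..9: 2E A1 70 23.
In little-endian order the low byte comes first in memory.
Reassemble most-significant byte first: 23 70 A1 2E → 0x2370A12E.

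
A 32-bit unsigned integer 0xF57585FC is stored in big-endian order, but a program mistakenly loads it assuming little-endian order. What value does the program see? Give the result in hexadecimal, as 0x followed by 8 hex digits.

Stored big-endian, the bytes at ascending addresses are F5 75 85 FC.
Read back as little-endian, the first byte is least significant, giving 0xFC8575F5.

0xFC8575F5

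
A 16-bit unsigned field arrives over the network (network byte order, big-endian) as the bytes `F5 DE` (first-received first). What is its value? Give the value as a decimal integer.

62942

Big-endian: lowest address holds the most-significant byte.
The bytes are already most-significant first: 0xF5DE.
0xF5DE = 62942.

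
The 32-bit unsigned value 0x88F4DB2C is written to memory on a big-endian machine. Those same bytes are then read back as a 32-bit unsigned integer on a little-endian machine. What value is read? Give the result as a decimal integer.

752612488

Stored big-endian, the bytes at ascending addresses are 88 F4 DB 2C.
Read back as little-endian, the first byte is least significant, giving 0x2CDBF488.
0x2CDBF488 = 752612488.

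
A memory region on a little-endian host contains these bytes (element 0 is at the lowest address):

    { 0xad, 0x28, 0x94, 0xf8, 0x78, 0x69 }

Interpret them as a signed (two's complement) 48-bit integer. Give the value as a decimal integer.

115968287451309

In little-endian order the low byte comes first in memory.
Reassemble most-significant byte first: 69 78 F8 94 28 AD → 0x6978F89428AD.
0x6978F89428AD = 115968287451309.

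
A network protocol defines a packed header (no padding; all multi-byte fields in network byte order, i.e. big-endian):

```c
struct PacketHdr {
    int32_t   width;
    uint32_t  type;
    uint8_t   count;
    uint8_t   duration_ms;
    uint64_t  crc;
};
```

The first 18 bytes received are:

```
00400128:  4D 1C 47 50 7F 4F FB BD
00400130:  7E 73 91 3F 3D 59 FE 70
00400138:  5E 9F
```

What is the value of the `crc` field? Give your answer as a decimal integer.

10466151515762482847

`crc` follows `width` (4 B), `type` (4 B), `count` (1 B), `duration_ms` (1 B), so it starts at offset 4 + 4 + 1 + 1 = 10 and occupies 8 bytes.
Bytes at offsets 10..17: 91 3F 3D 59 FE 70 5E 9F.
In big-endian order the high byte comes first in memory.
The bytes are already most-significant first: 0x913F3D59FE705E9F.
0x913F3D59FE705E9F = 10466151515762482847.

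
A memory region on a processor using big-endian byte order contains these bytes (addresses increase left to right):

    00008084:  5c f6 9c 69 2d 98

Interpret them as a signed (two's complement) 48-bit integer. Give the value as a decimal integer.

102214255848856

Big-endian stores the most-significant byte at the lowest address.
The bytes are already most-significant first: 0x5CF69C692D98.
0x5CF69C692D98 = 102214255848856.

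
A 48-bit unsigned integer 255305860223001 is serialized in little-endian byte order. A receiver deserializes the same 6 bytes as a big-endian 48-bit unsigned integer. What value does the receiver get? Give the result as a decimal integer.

28106719441896

255305860223001 in 48-bit hexadecimal is 0xE833071B9019.
Stored little-endian, the bytes at ascending addresses are 19 90 1B 07 33 E8.
Read back as big-endian, the last byte is least significant, giving 0x19901B0733E8.
0x19901B0733E8 = 28106719441896.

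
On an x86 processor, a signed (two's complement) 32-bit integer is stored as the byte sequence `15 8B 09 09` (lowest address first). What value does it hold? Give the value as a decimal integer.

Little-endian: lowest address holds the least-significant byte.
Reassemble most-significant byte first: 09 09 8B 15 → 0x09098B15.
0x09098B15 = 151620373.

151620373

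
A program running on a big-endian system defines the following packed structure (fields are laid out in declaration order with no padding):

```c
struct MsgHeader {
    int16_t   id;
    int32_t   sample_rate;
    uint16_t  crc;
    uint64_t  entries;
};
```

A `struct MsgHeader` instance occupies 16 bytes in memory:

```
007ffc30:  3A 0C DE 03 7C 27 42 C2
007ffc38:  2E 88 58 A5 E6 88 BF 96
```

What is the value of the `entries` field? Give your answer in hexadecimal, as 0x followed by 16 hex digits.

0x2E8858A5E688BF96

`entries` follows `id` (2 B), `sample_rate` (4 B), `crc` (2 B), so it starts at offset 2 + 4 + 2 = 8 and occupies 8 bytes.
Bytes at offsets 8..15: 2E 88 58 A5 E6 88 BF 96.
Big-endian: lowest address holds the most-significant byte.
The bytes are already most-significant first: 0x2E8858A5E688BF96.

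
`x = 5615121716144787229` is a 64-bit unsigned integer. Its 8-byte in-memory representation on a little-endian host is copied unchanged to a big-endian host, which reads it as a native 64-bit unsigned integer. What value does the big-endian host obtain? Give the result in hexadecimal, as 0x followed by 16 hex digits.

5615121716144787229 in 64-bit hexadecimal is 0x4DECEB735D644F1D.
Stored little-endian, the bytes at ascending addresses are 1D 4F 64 5D 73 EB EC 4D.
Read back as big-endian, the last byte is least significant, giving 0x1D4F645D73EBEC4D.

0x1D4F645D73EBEC4D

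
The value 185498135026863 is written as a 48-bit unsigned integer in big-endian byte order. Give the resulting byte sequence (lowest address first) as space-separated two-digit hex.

185498135026863 in hexadecimal, padded to 48 bits, is 0xA8B5A671DCAF.
Split into bytes (most-significant first): A8 B5 A6 71 DC AF.
In big-endian order the high byte comes first in memory.
So the memory order matches the most-significant-first order: A8 B5 A6 71 DC AF.

A8 B5 A6 71 DC AF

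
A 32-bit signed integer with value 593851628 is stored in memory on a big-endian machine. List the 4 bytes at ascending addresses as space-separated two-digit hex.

23 65 74 EC

593851628 in hexadecimal, padded to 32 bits, is 0x236574EC.
Split into bytes (most-significant first): 23 65 74 EC.
In big-endian order the high byte comes first in memory.
So the memory order matches the most-significant-first order: 23 65 74 EC.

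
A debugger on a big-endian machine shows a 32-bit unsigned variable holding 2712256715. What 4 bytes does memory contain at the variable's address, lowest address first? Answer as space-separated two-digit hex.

2712256715 in hexadecimal, padded to 32 bits, is 0xA1A9C0CB.
Split into bytes (most-significant first): A1 A9 C0 CB.
Big-endian: lowest address holds the most-significant byte.
So the memory order matches the most-significant-first order: A1 A9 C0 CB.

A1 A9 C0 CB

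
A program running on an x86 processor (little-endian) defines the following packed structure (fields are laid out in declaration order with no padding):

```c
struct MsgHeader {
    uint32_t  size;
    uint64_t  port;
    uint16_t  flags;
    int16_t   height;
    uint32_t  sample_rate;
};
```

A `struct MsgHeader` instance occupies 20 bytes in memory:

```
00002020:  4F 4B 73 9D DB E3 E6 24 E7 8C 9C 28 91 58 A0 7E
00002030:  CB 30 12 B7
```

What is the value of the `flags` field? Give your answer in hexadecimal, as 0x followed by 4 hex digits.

`flags` follows `size` (4 B), `port` (8 B), so it starts at offset 4 + 8 = 12 and occupies 2 bytes.
Bytes at offsets 12..13: 91 58.
In little-endian order the low byte comes first in memory.
Reassemble most-significant byte first: 58 91 → 0x5891.

0x5891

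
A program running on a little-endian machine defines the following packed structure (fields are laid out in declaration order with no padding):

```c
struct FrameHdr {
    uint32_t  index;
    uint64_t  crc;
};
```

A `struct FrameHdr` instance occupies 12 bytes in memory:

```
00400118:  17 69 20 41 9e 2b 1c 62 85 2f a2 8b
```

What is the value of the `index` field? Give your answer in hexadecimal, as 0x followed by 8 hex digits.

`index` is the first field, at byte offset 0, occupying 4 bytes.
Bytes at offsets 0..3: 17 69 20 41.
Little-endian stores the least-significant byte at the lowest address.
Reassemble most-significant byte first: 41 20 69 17 → 0x41206917.

0x41206917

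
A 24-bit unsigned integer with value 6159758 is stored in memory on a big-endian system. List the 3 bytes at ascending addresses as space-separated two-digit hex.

6159758 in hexadecimal, padded to 24 bits, is 0x5DFD8E.
Split into bytes (most-significant first): 5D FD 8E.
In big-endian order the high byte comes first in memory.
So the memory order matches the most-significant-first order: 5D FD 8E.

5D FD 8E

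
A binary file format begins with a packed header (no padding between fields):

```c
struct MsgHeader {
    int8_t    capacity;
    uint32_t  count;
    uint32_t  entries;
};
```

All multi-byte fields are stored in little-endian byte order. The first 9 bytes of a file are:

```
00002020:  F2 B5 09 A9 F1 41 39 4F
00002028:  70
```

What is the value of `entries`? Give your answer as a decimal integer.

`entries` follows `capacity` (1 B), `count` (4 B), so it starts at offset 1 + 4 = 5 and occupies 4 bytes.
Bytes at offsets 5..8: 41 39 4F 70.
Little-endian stores the least-significant byte at the lowest address.
Reassemble most-significant byte first: 70 4F 39 41 → 0x704F3941.
0x704F3941 = 1884240193.

1884240193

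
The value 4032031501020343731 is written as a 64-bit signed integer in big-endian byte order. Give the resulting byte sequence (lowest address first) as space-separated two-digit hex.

37 F4 A7 49 9D 80 AD B3

4032031501020343731 in hexadecimal, padded to 64 bits, is 0x37F4A7499D80ADB3.
Split into bytes (most-significant first): 37 F4 A7 49 9D 80 AD B3.
In big-endian order the high byte comes first in memory.
So the memory order matches the most-significant-first order: 37 F4 A7 49 9D 80 AD B3.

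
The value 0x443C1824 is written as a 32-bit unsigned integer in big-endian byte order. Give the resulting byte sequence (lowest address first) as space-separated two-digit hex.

44 3C 18 24

Split into bytes (most-significant first): 44 3C 18 24.
Big-endian stores the most-significant byte at the lowest address.
So the memory order matches the most-significant-first order: 44 3C 18 24.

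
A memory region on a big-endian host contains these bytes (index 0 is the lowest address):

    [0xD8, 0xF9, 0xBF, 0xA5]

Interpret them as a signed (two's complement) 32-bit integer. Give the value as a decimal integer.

Big-endian: lowest address holds the most-significant byte.
The bytes are already most-significant first: 0xD8F9BFA5.
Top bit is set, so as a signed 32-bit value this is 0xD8F9BFA5 − 2^32 = -654721115.

-654721115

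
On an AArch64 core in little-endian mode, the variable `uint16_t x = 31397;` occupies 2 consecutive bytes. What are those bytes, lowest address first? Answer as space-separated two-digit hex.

31397 in hexadecimal, padded to 16 bits, is 0x7AA5.
Split into bytes (most-significant first): 7A A5.
Little-endian stores the least-significant byte at the lowest address.
So at ascending addresses the bytes are A5 7A.

A5 7A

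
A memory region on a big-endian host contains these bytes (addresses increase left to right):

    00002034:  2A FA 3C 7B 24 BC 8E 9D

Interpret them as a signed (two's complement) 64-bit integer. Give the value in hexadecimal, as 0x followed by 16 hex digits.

Big-endian stores the most-significant byte at the lowest address.
The bytes are already most-significant first: 0x2AFA3C7B24BC8E9D.

0x2AFA3C7B24BC8E9D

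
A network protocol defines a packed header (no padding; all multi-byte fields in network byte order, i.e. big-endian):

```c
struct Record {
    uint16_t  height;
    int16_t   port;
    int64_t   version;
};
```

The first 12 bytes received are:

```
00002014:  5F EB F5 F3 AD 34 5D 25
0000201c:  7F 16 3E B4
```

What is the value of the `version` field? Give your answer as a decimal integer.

`version` follows `height` (2 B), `port` (2 B), so it starts at offset 2 + 2 = 4 and occupies 8 bytes.
Bytes at offsets 4..11: AD 34 5D 25 7F 16 3E B4.
Big-endian: lowest address holds the most-significant byte.
The bytes are already most-significant first: 0xAD345D257F163EB4.
Top bit is set, so as a signed 64-bit value this is 0xAD345D257F163EB4 − 2^64 = -5966041190731727180.

-5966041190731727180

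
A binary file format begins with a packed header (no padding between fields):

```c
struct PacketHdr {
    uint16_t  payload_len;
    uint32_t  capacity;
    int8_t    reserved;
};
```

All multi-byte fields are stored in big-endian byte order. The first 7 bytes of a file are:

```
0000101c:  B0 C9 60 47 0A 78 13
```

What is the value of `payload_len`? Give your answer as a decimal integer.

45257

`payload_len` is the first field, at byte offset 0, occupying 2 bytes.
Bytes at offsets 0..1: B0 C9.
Big-endian: lowest address holds the most-significant byte.
The bytes are already most-significant first: 0xB0C9.
0xB0C9 = 45257.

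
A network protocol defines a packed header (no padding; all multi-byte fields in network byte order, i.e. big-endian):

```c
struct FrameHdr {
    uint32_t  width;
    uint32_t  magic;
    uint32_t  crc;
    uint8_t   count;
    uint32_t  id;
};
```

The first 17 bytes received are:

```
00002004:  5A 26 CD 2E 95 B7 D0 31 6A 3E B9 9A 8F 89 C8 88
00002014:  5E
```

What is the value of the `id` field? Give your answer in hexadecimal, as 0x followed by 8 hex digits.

0x89C8885E

`id` follows `width` (4 B), `magic` (4 B), `crc` (4 B), `count` (1 B), so it starts at offset 4 + 4 + 4 + 1 = 13 and occupies 4 bytes.
Bytes at offsets 13..16: 89 C8 88 5E.
In big-endian order the high byte comes first in memory.
The bytes are already most-significant first: 0x89C8885E.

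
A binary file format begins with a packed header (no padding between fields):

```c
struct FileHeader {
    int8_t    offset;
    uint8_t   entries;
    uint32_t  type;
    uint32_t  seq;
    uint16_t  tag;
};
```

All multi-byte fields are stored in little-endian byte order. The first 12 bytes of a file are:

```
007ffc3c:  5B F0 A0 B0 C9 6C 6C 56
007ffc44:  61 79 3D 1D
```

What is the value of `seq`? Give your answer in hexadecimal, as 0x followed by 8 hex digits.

0x7961566C

`seq` follows `offset` (1 B), `entries` (1 B), `type` (4 B), so it starts at offset 1 + 1 + 4 = 6 and occupies 4 bytes.
Bytes at offsets 6..9: 6C 56 61 79.
Little-endian: lowest address holds the least-significant byte.
Reassemble most-significant byte first: 79 61 56 6C → 0x7961566C.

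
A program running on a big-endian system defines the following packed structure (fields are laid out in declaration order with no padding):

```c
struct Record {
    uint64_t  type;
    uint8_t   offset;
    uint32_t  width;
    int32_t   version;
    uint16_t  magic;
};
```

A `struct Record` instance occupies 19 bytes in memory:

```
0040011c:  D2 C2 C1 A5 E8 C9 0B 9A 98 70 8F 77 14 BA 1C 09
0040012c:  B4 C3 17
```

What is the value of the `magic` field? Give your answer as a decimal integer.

49943

`magic` follows `type` (8 B), `offset` (1 B), `width` (4 B), `version` (4 B), so it starts at offset 8 + 1 + 4 + 4 = 17 and occupies 2 bytes.
Bytes at offsets 17..18: C3 17.
Big-endian stores the most-significant byte at the lowest address.
The bytes are already most-significant first: 0xC317.
0xC317 = 49943.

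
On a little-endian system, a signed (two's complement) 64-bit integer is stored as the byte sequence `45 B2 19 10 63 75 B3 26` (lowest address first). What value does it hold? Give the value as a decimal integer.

2788701662604800581

In little-endian order the low byte comes first in memory.
Reassemble most-significant byte first: 26 B3 75 63 10 19 B2 45 → 0x26B375631019B245.
0x26B375631019B245 = 2788701662604800581.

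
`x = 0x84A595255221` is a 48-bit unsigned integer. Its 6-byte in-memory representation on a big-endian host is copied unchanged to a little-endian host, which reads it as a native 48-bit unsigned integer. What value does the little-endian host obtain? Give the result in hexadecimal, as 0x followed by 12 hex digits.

0x21522595A584

Stored big-endian, the bytes at ascending addresses are 84 A5 95 25 52 21.
Read back as little-endian, the first byte is least significant, giving 0x21522595A584.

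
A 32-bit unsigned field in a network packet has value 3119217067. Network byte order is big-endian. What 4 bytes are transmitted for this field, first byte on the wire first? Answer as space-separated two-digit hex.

B9 EB 79 AB

3119217067 in hexadecimal, padded to 32 bits, is 0xB9EB79AB.
Split into bytes (most-significant first): B9 EB 79 AB.
Big-endian: lowest address holds the most-significant byte.
So the memory order matches the most-significant-first order: B9 EB 79 AB.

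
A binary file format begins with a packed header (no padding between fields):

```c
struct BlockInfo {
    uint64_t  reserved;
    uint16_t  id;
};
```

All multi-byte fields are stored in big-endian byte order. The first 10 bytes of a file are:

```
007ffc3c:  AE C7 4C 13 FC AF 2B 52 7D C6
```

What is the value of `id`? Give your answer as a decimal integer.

`id` follows `reserved` (8 bytes), so it starts at byte offset 8 and occupies 2 bytes.
Bytes at offsets 8..9: 7D C6.
Big-endian stores the most-significant byte at the lowest address.
The bytes are already most-significant first: 0x7DC6.
0x7DC6 = 32198.

32198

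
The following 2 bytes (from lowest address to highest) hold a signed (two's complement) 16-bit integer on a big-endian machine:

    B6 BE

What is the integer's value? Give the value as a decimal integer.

Big-endian stores the most-significant byte at the lowest address.
The bytes are already most-significant first: 0xB6BE.
Top bit is set, so as a signed 16-bit value this is 0xB6BE − 2^16 = -18754.

-18754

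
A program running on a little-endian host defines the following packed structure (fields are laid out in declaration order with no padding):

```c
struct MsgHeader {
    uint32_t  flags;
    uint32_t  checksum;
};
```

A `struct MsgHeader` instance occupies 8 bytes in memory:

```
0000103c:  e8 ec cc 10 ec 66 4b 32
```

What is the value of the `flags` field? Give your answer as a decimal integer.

281865448

`flags` is the first field, at byte offset 0, occupying 4 bytes.
Bytes at offsets 0..3: E8 EC CC 10.
Little-endian: lowest address holds the least-significant byte.
Reassemble most-significant byte first: 10 CC EC E8 → 0x10CCECE8.
0x10CCECE8 = 281865448.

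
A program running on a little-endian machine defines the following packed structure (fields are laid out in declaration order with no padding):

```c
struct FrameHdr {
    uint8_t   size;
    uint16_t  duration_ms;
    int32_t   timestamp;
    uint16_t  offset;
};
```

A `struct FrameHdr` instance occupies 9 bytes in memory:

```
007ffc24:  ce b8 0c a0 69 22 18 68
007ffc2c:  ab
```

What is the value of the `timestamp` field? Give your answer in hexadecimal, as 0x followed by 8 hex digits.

0x182269A0

`timestamp` follows `size` (1 B), `duration_ms` (2 B), so it starts at offset 1 + 2 = 3 and occupies 4 bytes.
Bytes at offsets 3..6: A0 69 22 18.
Little-endian: lowest address holds the least-significant byte.
Reassemble most-significant byte first: 18 22 69 A0 → 0x182269A0.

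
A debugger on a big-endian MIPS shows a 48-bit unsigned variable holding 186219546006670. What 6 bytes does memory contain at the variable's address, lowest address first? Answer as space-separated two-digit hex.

A9 5D 9D E3 D4 8E

186219546006670 in hexadecimal, padded to 48 bits, is 0xA95D9DE3D48E.
Split into bytes (most-significant first): A9 5D 9D E3 D4 8E.
In big-endian order the high byte comes first in memory.
So the memory order matches the most-significant-first order: A9 5D 9D E3 D4 8E.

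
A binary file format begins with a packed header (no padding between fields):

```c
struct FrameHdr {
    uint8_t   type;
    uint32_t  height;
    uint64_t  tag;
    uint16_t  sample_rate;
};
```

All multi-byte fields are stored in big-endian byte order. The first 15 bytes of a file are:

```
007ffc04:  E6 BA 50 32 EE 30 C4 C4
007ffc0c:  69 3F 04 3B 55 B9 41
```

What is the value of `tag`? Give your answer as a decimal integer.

3514149565563681621

`tag` follows `type` (1 B), `height` (4 B), so it starts at offset 1 + 4 = 5 and occupies 8 bytes.
Bytes at offsets 5..12: 30 C4 C4 69 3F 04 3B 55.
In big-endian order the high byte comes first in memory.
The bytes are already most-significant first: 0x30C4C4693F043B55.
0x30C4C4693F043B55 = 3514149565563681621.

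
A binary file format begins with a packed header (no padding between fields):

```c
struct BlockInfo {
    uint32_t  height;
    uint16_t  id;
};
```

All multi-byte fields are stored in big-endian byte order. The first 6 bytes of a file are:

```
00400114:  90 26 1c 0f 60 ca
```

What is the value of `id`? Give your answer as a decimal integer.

24778

`id` follows `height` (4 bytes), so it starts at byte offset 4 and occupies 2 bytes.
Bytes at offsets 4..5: 60 CA.
Big-endian stores the most-significant byte at the lowest address.
The bytes are already most-significant first: 0x60CA.
0x60CA = 24778.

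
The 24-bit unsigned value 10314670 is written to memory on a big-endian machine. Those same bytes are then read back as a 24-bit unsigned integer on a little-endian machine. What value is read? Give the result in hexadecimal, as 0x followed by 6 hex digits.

10314670 in 24-bit hexadecimal is 0x9D63AE.
Stored big-endian, the bytes at ascending addresses are 9D 63 AE.
Read back as little-endian, the first byte is least significant, giving 0xAE639D.

0xAE639D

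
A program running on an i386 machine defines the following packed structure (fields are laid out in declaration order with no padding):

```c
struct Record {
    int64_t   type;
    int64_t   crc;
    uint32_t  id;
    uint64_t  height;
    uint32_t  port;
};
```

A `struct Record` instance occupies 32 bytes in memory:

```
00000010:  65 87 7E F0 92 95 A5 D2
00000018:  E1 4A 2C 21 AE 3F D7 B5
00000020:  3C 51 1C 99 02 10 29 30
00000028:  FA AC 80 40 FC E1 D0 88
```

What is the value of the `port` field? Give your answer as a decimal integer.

`port` follows `type` (8 B), `crc` (8 B), `id` (4 B), `height` (8 B), so it starts at offset 8 + 8 + 4 + 8 = 28 and occupies 4 bytes.
Bytes at offsets 28..31: FC E1 D0 88.
Little-endian: lowest address holds the least-significant byte.
Reassemble most-significant byte first: 88 D0 E1 FC → 0x88D0E1FC.
0x88D0E1FC = 2295390716.

2295390716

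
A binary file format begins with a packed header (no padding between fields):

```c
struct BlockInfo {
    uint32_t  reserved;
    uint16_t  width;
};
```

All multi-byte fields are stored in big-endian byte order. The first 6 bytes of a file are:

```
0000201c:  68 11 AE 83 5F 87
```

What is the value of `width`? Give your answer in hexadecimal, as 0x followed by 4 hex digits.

0x5F87

`width` follows `reserved` (4 bytes), so it starts at byte offset 4 and occupies 2 bytes.
Bytes at offsets 4..5: 5F 87.
Big-endian stores the most-significant byte at the lowest address.
The bytes are already most-significant first: 0x5F87.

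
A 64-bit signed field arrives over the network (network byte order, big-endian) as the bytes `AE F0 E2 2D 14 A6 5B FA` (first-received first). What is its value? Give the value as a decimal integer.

-5840920033451680774

Big-endian stores the most-significant byte at the lowest address.
The bytes are already most-significant first: 0xAEF0E22D14A65BFA.
Top bit is set, so as a signed 64-bit value this is 0xAEF0E22D14A65BFA − 2^64 = -5840920033451680774.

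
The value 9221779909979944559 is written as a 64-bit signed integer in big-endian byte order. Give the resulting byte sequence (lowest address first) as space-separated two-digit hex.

7F FA 57 F8 13 30 36 6F

9221779909979944559 in hexadecimal, padded to 64 bits, is 0x7FFA57F81330366F.
Split into bytes (most-significant first): 7F FA 57 F8 13 30 36 6F.
Big-endian stores the most-significant byte at the lowest address.
So the memory order matches the most-significant-first order: 7F FA 57 F8 13 30 36 6F.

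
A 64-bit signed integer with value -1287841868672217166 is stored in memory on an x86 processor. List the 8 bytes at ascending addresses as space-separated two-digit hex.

Two's complement of -1287841868672217166 in 64 bits: 1287841868672217166 = 0x11DF555B3515304E; invert → 0xEE20AAA4CAEACFB1; add 1 → 0xEE20AAA4CAEACFB2.
Split into bytes (most-significant first): EE 20 AA A4 CA EA CF B2.
Little-endian stores the least-significant byte at the lowest address.
So at ascending addresses the bytes are B2 CF EA CA A4 AA 20 EE.

B2 CF EA CA A4 AA 20 EE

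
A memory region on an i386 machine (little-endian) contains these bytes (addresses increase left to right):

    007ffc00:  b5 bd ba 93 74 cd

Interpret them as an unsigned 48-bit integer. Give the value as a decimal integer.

Little-endian stores the least-significant byte at the lowest address.
Reassemble most-significant byte first: CD 74 93 BA BD B5 → 0xCD7493BABDB5.
0xCD7493BABDB5 = 225900578389429.

225900578389429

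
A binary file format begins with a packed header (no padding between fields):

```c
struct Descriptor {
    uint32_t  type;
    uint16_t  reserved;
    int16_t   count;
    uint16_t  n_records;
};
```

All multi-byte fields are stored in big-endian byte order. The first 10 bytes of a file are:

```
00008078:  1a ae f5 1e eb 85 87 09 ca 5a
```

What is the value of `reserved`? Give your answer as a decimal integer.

`reserved` follows `type` (4 bytes), so it starts at byte offset 4 and occupies 2 bytes.
Bytes at offsets 4..5: EB 85.
In big-endian order the high byte comes first in memory.
The bytes are already most-significant first: 0xEB85.
0xEB85 = 60293.

60293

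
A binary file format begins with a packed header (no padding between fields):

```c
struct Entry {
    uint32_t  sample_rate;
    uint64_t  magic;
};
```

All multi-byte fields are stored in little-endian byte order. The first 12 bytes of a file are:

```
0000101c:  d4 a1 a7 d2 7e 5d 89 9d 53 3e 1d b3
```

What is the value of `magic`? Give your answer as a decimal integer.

12906540635959942526

`magic` follows `sample_rate` (4 bytes), so it starts at byte offset 4 and occupies 8 bytes.
Bytes at offsets 4..11: 7E 5D 89 9D 53 3E 1D B3.
Little-endian: lowest address holds the least-significant byte.
Reassemble most-significant byte first: B3 1D 3E 53 9D 89 5D 7E → 0xB31D3E539D895D7E.
0xB31D3E539D895D7E = 12906540635959942526.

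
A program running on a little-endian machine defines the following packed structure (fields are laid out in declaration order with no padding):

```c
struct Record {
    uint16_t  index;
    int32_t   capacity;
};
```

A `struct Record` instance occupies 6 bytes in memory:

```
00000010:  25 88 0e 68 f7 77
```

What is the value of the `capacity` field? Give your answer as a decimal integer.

`capacity` follows `index` (2 bytes), so it starts at byte offset 2 and occupies 4 bytes.
Bytes at offsets 2..5: 0E 68 F7 77.
Little-endian: lowest address holds the least-significant byte.
Reassemble most-significant byte first: 77 F7 68 0E → 0x77F7680E.
0x77F7680E = 2012702734.

2012702734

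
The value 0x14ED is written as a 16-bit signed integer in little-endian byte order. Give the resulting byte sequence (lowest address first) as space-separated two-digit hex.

Split into bytes (most-significant first): 14 ED.
Little-endian: lowest address holds the least-significant byte.
So at ascending addresses the bytes are ED 14.

ED 14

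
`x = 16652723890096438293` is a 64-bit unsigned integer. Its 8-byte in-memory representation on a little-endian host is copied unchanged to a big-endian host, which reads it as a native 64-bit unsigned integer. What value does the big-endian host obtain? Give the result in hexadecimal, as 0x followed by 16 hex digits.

16652723890096438293 in 64-bit hexadecimal is 0xE71A5C25EBDBFC15.
Stored little-endian, the bytes at ascending addresses are 15 FC DB EB 25 5C 1A E7.
Read back as big-endian, the last byte is least significant, giving 0x15FCDBEB255C1AE7.

0x15FCDBEB255C1AE7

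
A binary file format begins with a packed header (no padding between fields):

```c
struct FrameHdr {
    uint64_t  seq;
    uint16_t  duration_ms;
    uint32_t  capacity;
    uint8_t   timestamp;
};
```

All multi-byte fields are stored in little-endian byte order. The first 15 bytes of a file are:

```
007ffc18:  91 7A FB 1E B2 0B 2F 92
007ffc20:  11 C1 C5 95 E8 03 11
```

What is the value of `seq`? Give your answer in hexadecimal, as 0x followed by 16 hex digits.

`seq` is the first field, at byte offset 0, occupying 8 bytes.
Bytes at offsets 0..7: 91 7A FB 1E B2 0B 2F 92.
Little-endian stores the least-significant byte at the lowest address.
Reassemble most-significant byte first: 92 2F 0B B2 1E FB 7A 91 → 0x922F0BB21EFB7A91.

0x922F0BB21EFB7A91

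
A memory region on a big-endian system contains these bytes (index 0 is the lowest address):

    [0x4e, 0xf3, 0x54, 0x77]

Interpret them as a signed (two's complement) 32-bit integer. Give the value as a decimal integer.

In big-endian order the high byte comes first in memory.
The bytes are already most-significant first: 0x4EF35477.
0x4EF35477 = 1324569719.

1324569719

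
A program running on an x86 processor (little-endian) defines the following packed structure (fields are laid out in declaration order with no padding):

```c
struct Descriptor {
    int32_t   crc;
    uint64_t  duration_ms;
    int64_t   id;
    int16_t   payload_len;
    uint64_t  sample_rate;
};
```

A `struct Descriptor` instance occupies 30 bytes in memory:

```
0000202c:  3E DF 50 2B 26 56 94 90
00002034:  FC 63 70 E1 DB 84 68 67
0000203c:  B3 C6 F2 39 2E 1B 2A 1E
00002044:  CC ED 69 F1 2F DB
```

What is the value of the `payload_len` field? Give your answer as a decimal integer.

6958

`payload_len` follows `crc` (4 B), `duration_ms` (8 B), `id` (8 B), so it starts at offset 4 + 8 + 8 = 20 and occupies 2 bytes.
Bytes at offsets 20..21: 2E 1B.
Little-endian: lowest address holds the least-significant byte.
Reassemble most-significant byte first: 1B 2E → 0x1B2E.
0x1B2E = 6958.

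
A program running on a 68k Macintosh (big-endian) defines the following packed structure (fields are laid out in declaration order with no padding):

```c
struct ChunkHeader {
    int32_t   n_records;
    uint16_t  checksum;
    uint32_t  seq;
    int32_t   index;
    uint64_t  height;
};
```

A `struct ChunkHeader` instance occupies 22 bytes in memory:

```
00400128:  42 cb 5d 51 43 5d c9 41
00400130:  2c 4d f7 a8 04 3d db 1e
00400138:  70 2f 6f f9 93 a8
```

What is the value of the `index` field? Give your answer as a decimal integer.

-139983811

`index` follows `n_records` (4 B), `checksum` (2 B), `seq` (4 B), so it starts at offset 4 + 2 + 4 = 10 and occupies 4 bytes.
Bytes at offsets 10..13: F7 A8 04 3D.
Big-endian stores the most-significant byte at the lowest address.
The bytes are already most-significant first: 0xF7A8043D.
Top bit is set, so as a signed 32-bit value this is 0xF7A8043D − 2^32 = -139983811.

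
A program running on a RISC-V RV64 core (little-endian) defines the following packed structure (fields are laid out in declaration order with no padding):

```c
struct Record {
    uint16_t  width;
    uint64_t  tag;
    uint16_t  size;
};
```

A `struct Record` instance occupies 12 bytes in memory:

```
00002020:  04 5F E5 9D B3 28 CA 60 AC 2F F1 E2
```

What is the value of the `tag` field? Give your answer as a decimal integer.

3435227037159366117

`tag` follows `width` (2 bytes), so it starts at byte offset 2 and occupies 8 bytes.
Bytes at offsets 2..9: E5 9D B3 28 CA 60 AC 2F.
In little-endian order the low byte comes first in memory.
Reassemble most-significant byte first: 2F AC 60 CA 28 B3 9D E5 → 0x2FAC60CA28B39DE5.
0x2FAC60CA28B39DE5 = 3435227037159366117.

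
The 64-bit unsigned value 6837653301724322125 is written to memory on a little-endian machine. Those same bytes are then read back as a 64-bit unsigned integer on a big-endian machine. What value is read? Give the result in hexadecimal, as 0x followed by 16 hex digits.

6837653301724322125 in 64-bit hexadecimal is 0x5EE43973528E194D.
Stored little-endian, the bytes at ascending addresses are 4D 19 8E 52 73 39 E4 5E.
Read back as big-endian, the last byte is least significant, giving 0x4D198E527339E45E.

0x4D198E527339E45E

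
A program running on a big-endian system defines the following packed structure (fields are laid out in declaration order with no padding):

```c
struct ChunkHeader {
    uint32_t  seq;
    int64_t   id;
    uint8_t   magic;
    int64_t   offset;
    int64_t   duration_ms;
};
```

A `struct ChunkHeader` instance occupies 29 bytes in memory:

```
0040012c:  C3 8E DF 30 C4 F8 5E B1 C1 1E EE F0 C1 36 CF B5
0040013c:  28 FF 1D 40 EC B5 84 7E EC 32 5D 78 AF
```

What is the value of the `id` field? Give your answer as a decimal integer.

`id` follows `seq` (4 bytes), so it starts at byte offset 4 and occupies 8 bytes.
Bytes at offsets 4..11: C4 F8 5E B1 C1 1E EE F0.
Big-endian: lowest address holds the most-significant byte.
The bytes are already most-significant first: 0xC4F85EB1C11EEEF0.
Top bit is set, so as a signed 64-bit value this is 0xC4F85EB1C11EEEF0 − 2^64 = -4253545730509181200.

-4253545730509181200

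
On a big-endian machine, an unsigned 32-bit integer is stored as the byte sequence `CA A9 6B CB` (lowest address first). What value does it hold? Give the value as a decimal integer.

Big-endian stores the most-significant byte at the lowest address.
The bytes are already most-significant first: 0xCAA96BCB.
0xCAA96BCB = 3400100811.

3400100811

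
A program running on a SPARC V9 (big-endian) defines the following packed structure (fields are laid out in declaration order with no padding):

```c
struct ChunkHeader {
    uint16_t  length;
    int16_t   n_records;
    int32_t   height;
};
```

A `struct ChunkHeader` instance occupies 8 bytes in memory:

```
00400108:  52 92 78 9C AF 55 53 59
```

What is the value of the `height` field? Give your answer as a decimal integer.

-1353362599

`height` follows `length` (2 B), `n_records` (2 B), so it starts at offset 2 + 2 = 4 and occupies 4 bytes.
Bytes at offsets 4..7: AF 55 53 59.
Big-endian stores the most-significant byte at the lowest address.
The bytes are already most-significant first: 0xAF555359.
Top bit is set, so as a signed 32-bit value this is 0xAF555359 − 2^32 = -1353362599.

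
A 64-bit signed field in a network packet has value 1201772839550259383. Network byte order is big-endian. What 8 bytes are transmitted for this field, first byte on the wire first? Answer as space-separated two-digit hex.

10 AD 8E 07 C2 1B 10 B7

1201772839550259383 in hexadecimal, padded to 64 bits, is 0x10AD8E07C21B10B7.
Split into bytes (most-significant first): 10 AD 8E 07 C2 1B 10 B7.
Big-endian stores the most-significant byte at the lowest address.
So the memory order matches the most-significant-first order: 10 AD 8E 07 C2 1B 10 B7.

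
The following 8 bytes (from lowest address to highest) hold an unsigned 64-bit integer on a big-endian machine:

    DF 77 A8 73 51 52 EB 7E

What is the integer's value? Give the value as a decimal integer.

16102524205925591934

Big-endian: lowest address holds the most-significant byte.
The bytes are already most-significant first: 0xDF77A8735152EB7E.
0xDF77A8735152EB7E = 16102524205925591934.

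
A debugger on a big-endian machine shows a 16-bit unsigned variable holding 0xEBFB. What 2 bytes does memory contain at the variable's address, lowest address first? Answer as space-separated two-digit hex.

Split into bytes (most-significant first): EB FB.
Big-endian stores the most-significant byte at the lowest address.
So the memory order matches the most-significant-first order: EB FB.

EB FB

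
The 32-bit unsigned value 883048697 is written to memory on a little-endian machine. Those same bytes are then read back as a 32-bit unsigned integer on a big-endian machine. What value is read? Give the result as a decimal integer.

883048697 in 32-bit hexadecimal is 0x34A240F9.
Stored little-endian, the bytes at ascending addresses are F9 40 A2 34.
Read back as big-endian, the last byte is least significant, giving 0xF940A234.
0xF940A234 = 4181762612.

4181762612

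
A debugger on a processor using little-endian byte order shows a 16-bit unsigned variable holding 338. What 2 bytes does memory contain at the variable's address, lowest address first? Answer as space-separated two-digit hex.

52 01

338 in hexadecimal, padded to 16 bits, is 0x0152.
Split into bytes (most-significant first): 01 52.
Little-endian: lowest address holds the least-significant byte.
So at ascending addresses the bytes are 52 01.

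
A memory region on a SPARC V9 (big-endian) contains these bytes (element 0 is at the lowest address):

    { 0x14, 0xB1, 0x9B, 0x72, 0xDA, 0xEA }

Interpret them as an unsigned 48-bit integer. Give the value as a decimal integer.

22753049762538

In big-endian order the high byte comes first in memory.
The bytes are already most-significant first: 0x14B19B72DAEA.
0x14B19B72DAEA = 22753049762538.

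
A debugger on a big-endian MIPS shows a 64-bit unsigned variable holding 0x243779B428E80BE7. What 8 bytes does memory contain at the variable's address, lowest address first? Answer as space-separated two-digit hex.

24 37 79 B4 28 E8 0B E7

Split into bytes (most-significant first): 24 37 79 B4 28 E8 0B E7.
Big-endian stores the most-significant byte at the lowest address.
So the memory order matches the most-significant-first order: 24 37 79 B4 28 E8 0B E7.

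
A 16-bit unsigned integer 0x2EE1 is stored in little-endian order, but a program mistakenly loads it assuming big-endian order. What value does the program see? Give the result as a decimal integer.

Stored little-endian, the bytes at ascending addresses are E1 2E.
Read back as big-endian, the last byte is least significant, giving 0xE12E.
0xE12E = 57646.

57646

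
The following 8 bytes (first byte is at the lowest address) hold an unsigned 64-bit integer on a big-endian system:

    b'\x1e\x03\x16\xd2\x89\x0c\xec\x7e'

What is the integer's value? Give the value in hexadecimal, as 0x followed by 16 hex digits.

In big-endian order the high byte comes first in memory.
The bytes are already most-significant first: 0x1E0316D2890CEC7E.

0x1E0316D2890CEC7E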